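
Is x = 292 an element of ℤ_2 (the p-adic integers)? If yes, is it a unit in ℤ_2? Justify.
x ∈ ℤ_2 but not a unit; v_2(x) = 2 > 0

ℤ_2 = {x ∈ ℚ_2 : v_2(x) ≥ 0} and ℤ_2^× = {x ∈ ℤ_2 : v_2(x) = 0}. Here v_2(292) = v_2(num) − v_2(den) = 2; compare against these criteria.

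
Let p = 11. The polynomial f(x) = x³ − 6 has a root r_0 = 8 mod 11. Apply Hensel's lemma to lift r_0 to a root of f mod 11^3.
r_2 = 415 (mod 1331)

Hensel: r_{i+1} = r_i − f(r_i)/f′(r_i) mod 11^{i+2}, where f′(x) = 3x². Iterate:
  r_0 = 8 (mod 11)
  r_1 = 52 (mod 121)
  r_2 = 415 (mod 1331)
Final: r = 415 with f(r) ≡ 0 mod 11^3.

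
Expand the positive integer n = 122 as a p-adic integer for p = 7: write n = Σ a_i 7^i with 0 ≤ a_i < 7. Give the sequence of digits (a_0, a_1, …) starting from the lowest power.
(a_0, a_1, …) = (3, 3, 2)

Repeated division by 7 gives the digits low-to-high: 122 = 3 + 3·7^1 + 2·7^2. Digit sequence: (3, 3, 2).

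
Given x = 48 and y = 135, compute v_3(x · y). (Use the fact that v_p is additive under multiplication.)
v_3(6480) = 4

v_p(x) = 1 (factor: 48 = 3^1 · 16); v_p(y) = 3 (factor: 135 = 3^3 · 5). Additivity: v_p(xy) = v_p(x) + v_p(y) = 1 + 3 = 4. (Direct check: xy = 6480 = 3^4 · (80).)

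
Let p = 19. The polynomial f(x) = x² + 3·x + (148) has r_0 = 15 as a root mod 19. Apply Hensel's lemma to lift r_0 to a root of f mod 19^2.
r_1 = 243 (mod 361)

Hensel: r_{i+1} = r_i − f(r_i)·(f′(r_i))^{-1} mod 19^{i+2}, f′(x) = 2x + 3. Iterate:
  r_0 = 15 (mod 19)
  r_1 = 243 (mod 361)
Final: r = 243 satisfies f(r) ≡ 0 mod 19^2.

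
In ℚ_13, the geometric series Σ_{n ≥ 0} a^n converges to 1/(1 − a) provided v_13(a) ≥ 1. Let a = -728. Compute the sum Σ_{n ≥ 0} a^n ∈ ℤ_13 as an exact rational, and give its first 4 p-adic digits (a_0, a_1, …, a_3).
Σ a^n = 1/(1 − a) = 1/729;  first 4 digits = (1, 9, 11, 7)

v_13(a) = 1 ≥ 1, so the series converges in ℤ_13 to 1/(1 − a) = 1/(1 − (-728)) = 1/729. Expand this rational in ℤ_13: compute digits iteratively via d_i = x_i mod 13, x_{i+1} = (x_i − d_i)/13. The first 4 digits are (1, 9, 11, 7).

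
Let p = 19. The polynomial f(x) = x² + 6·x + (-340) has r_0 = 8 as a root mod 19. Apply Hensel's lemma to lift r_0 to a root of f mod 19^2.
r_1 = 84 (mod 361)

Hensel: r_{i+1} = r_i − f(r_i)·(f′(r_i))^{-1} mod 19^{i+2}, f′(x) = 2x + 6. Iterate:
  r_0 = 8 (mod 19)
  r_1 = 84 (mod 361)
Final: r = 84 satisfies f(r) ≡ 0 mod 19^2.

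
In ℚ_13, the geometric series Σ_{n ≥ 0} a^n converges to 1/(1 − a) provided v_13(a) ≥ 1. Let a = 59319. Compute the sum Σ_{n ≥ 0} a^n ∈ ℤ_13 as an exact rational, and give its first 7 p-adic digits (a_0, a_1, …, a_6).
Σ a^n = 1/(1 − a) = -1/59318;  first 7 digits = (1, 0, 0, 1, 2, 0, 1)

v_13(a) = 3 ≥ 1, so the series converges in ℤ_13 to 1/(1 − a) = 1/(1 − 59319) = -1/59318. Expand this rational in ℤ_13: compute digits iteratively via d_i = x_i mod 13, x_{i+1} = (x_i − d_i)/13. The first 7 digits are (1, 0, 0, 1, 2, 0, 1).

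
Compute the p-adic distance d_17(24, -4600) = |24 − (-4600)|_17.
d_17(24, -4600) = 1/289

Step 1 — x − y = 24 − (-4600) = 4624. Step 2 — v_17(4624) = 2 (factor: 4624 = (17^2 · 16); the sign does not affect v_p). Step 3 — |x − y|_17 = 17^{-2} = 1/289.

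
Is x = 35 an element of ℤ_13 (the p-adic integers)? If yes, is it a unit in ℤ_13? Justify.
x ∈ ℤ_13^× (unit); v_13(x) = 0

ℤ_13 = {x ∈ ℚ_13 : v_13(x) ≥ 0} and ℤ_13^× = {x ∈ ℤ_13 : v_13(x) = 0}. Here v_13(35) = v_13(num) − v_13(den) = 0; compare against these criteria.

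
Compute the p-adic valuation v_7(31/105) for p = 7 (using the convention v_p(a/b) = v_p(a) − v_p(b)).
v_7(31/105) = -1

Factor powers of 7 from the numerator and denominator of the reduced fraction: 31 = 7^0 · 31 and 105 = 7^1 · 15. Apply v_p(a/b) = v_p(a) − v_p(b): v_7(31/105) = 0 − 1 = -1.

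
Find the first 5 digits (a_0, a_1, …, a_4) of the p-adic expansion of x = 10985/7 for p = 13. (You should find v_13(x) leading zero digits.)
(a_0, …, a_4) = (0, 0, 0, 10, 3)

v_13(10985/7) = 3, so a_0 = ... = a_2 = 0. Factor out: x = 13^3 · u with u = 5/7 a unit in ℤ_13. Expand u iteratively via a_{v+i} = u_i mod 13, u_{i+1} = (u_i − a_{v+i})/13:
  u_0 = 5/7;  a_3 = 10;  u_1 = (u_0 − 10)/13 = -5/7
  u_1 = -5/7;  a_4 = 3;  u_2 = (u_1 − 3)/13 = -2/7
Digits: (0, 0, 0, 10, 3).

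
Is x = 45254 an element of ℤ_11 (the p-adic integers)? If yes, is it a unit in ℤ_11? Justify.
x ∈ ℤ_11 but not a unit; v_11(x) = 3 > 0

ℤ_11 = {x ∈ ℚ_11 : v_11(x) ≥ 0} and ℤ_11^× = {x ∈ ℤ_11 : v_11(x) = 0}. Here v_11(45254) = v_11(num) − v_11(den) = 3; compare against these criteria.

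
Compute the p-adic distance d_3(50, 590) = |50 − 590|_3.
d_3(50, 590) = 1/27

Step 1 — x − y = 50 − 590 = -540. Step 2 — v_3(-540) = 3 (factor: -540 = −(3^3 · 20); the sign does not affect v_p). Step 3 — |x − y|_3 = 3^{-3} = 1/27.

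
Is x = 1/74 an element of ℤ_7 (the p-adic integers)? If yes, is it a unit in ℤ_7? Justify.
x ∈ ℤ_7^× (unit); v_7(x) = 0

ℤ_7 = {x ∈ ℚ_7 : v_7(x) ≥ 0} and ℤ_7^× = {x ∈ ℤ_7 : v_7(x) = 0}. Here v_7(1/74) = v_7(num) − v_7(den) = 0; compare against these criteria.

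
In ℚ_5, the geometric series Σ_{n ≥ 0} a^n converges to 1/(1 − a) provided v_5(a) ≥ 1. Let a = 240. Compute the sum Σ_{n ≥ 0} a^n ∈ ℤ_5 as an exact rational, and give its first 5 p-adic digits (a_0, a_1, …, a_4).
Σ a^n = 1/(1 − a) = -1/239;  first 5 digits = (1, 3, 3, 4, 1)

v_5(a) = 1 ≥ 1, so the series converges in ℤ_5 to 1/(1 − a) = 1/(1 − 240) = -1/239. Expand this rational in ℤ_5: compute digits iteratively via d_i = x_i mod 5, x_{i+1} = (x_i − d_i)/5. The first 5 digits are (1, 3, 3, 4, 1).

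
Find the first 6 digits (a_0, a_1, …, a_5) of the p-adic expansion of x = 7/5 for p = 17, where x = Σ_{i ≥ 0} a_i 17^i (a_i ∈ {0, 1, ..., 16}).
(a_0, …, a_5) = (15, 6, 3, 10, 13, 6)

v_17(7/5) = 0 (numerator and denominator both coprime to 17), so x ∈ ℤ_17^×. Compute digits iteratively via a_i = x_i mod 17, x_{i+1} = (x_i − a_i)/17, with x_0 = x:
  x_0 = 7/5;  a_0 = 15;  x_1 = (x_0 − 15)/17 = -4/5
  x_1 = -4/5;  a_1 = 6;  x_2 = (x_1 − 6)/17 = -2/5
  x_2 = -2/5;  a_2 = 3;  x_3 = (x_2 − 3)/17 = -1/5
  x_3 = -1/5;  a_3 = 10;  x_4 = (x_3 − 10)/17 = -3/5
  x_4 = -3/5;  a_4 = 13;  x_5 = (x_4 − 13)/17 = -4/5
  x_5 = -4/5;  a_5 = 6;  x_6 = (x_5 − 6)/17 = -2/5
Digits: (15, 6, 3, 10, 13, 6).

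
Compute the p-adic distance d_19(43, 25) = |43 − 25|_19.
d_19(43, 25) = 1

Step 1 — x − y = 43 − 25 = 18. Step 2 — v_19(18) = 0 (factor: 18 = (19^0 · 18); the sign does not affect v_p). Step 3 — |x − y|_19 = 19^{0} = 1.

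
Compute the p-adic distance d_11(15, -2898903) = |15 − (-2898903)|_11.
d_11(15, -2898903) = 1/161051

Step 1 — x − y = 15 − (-2898903) = 2898918. Step 2 — v_11(2898918) = 5 (factor: 2898918 = (11^5 · 18); the sign does not affect v_p). Step 3 — |x − y|_11 = 11^{-5} = 1/161051.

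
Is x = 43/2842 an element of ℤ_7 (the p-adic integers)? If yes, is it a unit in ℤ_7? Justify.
x ∉ ℤ_7 (v_7(x) = -2 < 0)

ℤ_7 = {x ∈ ℚ_7 : v_7(x) ≥ 0} and ℤ_7^× = {x ∈ ℤ_7 : v_7(x) = 0}. Here v_7(43/2842) = v_7(num) − v_7(den) = -2; compare against these criteria.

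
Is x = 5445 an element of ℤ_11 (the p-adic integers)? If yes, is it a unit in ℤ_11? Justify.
x ∈ ℤ_11 but not a unit; v_11(x) = 2 > 0

ℤ_11 = {x ∈ ℚ_11 : v_11(x) ≥ 0} and ℤ_11^× = {x ∈ ℤ_11 : v_11(x) = 0}. Here v_11(5445) = v_11(num) − v_11(den) = 2; compare against these criteria.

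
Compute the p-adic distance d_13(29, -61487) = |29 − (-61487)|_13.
d_13(29, -61487) = 1/2197

Step 1 — x − y = 29 − (-61487) = 61516. Step 2 — v_13(61516) = 3 (factor: 61516 = (13^3 · 28); the sign does not affect v_p). Step 3 — |x − y|_13 = 13^{-3} = 1/2197.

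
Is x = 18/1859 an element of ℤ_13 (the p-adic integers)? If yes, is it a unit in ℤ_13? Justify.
x ∉ ℤ_13 (v_13(x) = -2 < 0)

ℤ_13 = {x ∈ ℚ_13 : v_13(x) ≥ 0} and ℤ_13^× = {x ∈ ℤ_13 : v_13(x) = 0}. Here v_13(18/1859) = v_13(num) − v_13(den) = -2; compare against these criteria.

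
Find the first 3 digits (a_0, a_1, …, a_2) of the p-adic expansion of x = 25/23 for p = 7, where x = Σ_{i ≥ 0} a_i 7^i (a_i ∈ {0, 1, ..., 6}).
(a_0, …, a_2) = (2, 2, 0)

v_7(25/23) = 0 (numerator and denominator both coprime to 7), so x ∈ ℤ_7^×. Compute digits iteratively via a_i = x_i mod 7, x_{i+1} = (x_i − a_i)/7, with x_0 = x:
  x_0 = 25/23;  a_0 = 2;  x_1 = (x_0 − 2)/7 = -3/23
  x_1 = -3/23;  a_1 = 2;  x_2 = (x_1 − 2)/7 = -7/23
  x_2 = -7/23;  a_2 = 0;  x_3 = (x_2 − 0)/7 = -1/23
Digits: (2, 2, 0).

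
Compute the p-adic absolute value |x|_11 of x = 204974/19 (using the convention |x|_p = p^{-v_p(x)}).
|204974/19|_11 = 1/14641

Step 1 — compute v_11(x) by factoring powers of 11 out of the numerator and denominator: v_11(204974/19) = 4. Step 2 — apply |x|_p = p^{-v_p(x)} = 11^{-4} = 1/14641.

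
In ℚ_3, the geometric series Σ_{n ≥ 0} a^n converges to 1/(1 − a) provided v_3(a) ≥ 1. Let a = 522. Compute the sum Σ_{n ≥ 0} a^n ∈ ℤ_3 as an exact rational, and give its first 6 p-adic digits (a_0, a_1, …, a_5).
Σ a^n = 1/(1 − a) = -1/521;  first 6 digits = (1, 0, 1, 1, 1, 1)

v_3(a) = 2 ≥ 1, so the series converges in ℤ_3 to 1/(1 − a) = 1/(1 − 522) = -1/521. Expand this rational in ℤ_3: compute digits iteratively via d_i = x_i mod 3, x_{i+1} = (x_i − d_i)/3. The first 6 digits are (1, 0, 1, 1, 1, 1).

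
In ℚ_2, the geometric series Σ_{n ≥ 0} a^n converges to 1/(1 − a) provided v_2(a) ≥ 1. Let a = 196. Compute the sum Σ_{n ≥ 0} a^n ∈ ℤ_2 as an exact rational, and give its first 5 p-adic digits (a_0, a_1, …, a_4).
Σ a^n = 1/(1 − a) = -1/195;  first 5 digits = (1, 0, 1, 0, 1)

v_2(a) = 2 ≥ 1, so the series converges in ℤ_2 to 1/(1 − a) = 1/(1 − 196) = -1/195. Expand this rational in ℤ_2: compute digits iteratively via d_i = x_i mod 2, x_{i+1} = (x_i − d_i)/2. The first 5 digits are (1, 0, 1, 0, 1).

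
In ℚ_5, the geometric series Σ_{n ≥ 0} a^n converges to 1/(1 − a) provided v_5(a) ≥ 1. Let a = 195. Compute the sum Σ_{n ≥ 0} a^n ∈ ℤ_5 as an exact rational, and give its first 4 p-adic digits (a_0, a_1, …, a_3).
Σ a^n = 1/(1 − a) = -1/194;  first 4 digits = (1, 4, 3, 4)

v_5(a) = 1 ≥ 1, so the series converges in ℤ_5 to 1/(1 − a) = 1/(1 − 195) = -1/194. Expand this rational in ℤ_5: compute digits iteratively via d_i = x_i mod 5, x_{i+1} = (x_i − d_i)/5. The first 4 digits are (1, 4, 3, 4).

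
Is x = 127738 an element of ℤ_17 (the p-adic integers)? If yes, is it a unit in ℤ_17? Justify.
x ∈ ℤ_17 but not a unit; v_17(x) = 3 > 0

ℤ_17 = {x ∈ ℚ_17 : v_17(x) ≥ 0} and ℤ_17^× = {x ∈ ℤ_17 : v_17(x) = 0}. Here v_17(127738) = v_17(num) − v_17(den) = 3; compare against these criteria.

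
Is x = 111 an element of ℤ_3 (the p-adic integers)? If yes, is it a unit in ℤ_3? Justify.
x ∈ ℤ_3 but not a unit; v_3(x) = 1 > 0

ℤ_3 = {x ∈ ℚ_3 : v_3(x) ≥ 0} and ℤ_3^× = {x ∈ ℤ_3 : v_3(x) = 0}. Here v_3(111) = v_3(num) − v_3(den) = 1; compare against these criteria.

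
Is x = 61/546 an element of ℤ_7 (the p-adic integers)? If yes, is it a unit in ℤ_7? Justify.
x ∉ ℤ_7 (v_7(x) = -1 < 0)

ℤ_7 = {x ∈ ℚ_7 : v_7(x) ≥ 0} and ℤ_7^× = {x ∈ ℤ_7 : v_7(x) = 0}. Here v_7(61/546) = v_7(num) − v_7(den) = -1; compare against these criteria.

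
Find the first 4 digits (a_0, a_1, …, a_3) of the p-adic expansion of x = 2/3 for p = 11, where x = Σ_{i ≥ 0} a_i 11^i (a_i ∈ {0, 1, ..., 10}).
(a_0, …, a_3) = (8, 3, 7, 3)

v_11(2/3) = 0 (numerator and denominator both coprime to 11), so x ∈ ℤ_11^×. Compute digits iteratively via a_i = x_i mod 11, x_{i+1} = (x_i − a_i)/11, with x_0 = x:
  x_0 = 2/3;  a_0 = 8;  x_1 = (x_0 − 8)/11 = -2/3
  x_1 = -2/3;  a_1 = 3;  x_2 = (x_1 − 3)/11 = -1/3
  x_2 = -1/3;  a_2 = 7;  x_3 = (x_2 − 7)/11 = -2/3
  x_3 = -2/3;  a_3 = 3;  x_4 = (x_3 − 3)/11 = -1/3
Digits: (8, 3, 7, 3).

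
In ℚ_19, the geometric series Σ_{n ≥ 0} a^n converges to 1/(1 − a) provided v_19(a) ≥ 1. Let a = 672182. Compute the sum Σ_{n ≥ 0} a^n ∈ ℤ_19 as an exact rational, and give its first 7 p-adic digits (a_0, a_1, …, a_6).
Σ a^n = 1/(1 − a) = -1/672181;  first 7 digits = (1, 0, 0, 3, 5, 0, 9)

v_19(a) = 3 ≥ 1, so the series converges in ℤ_19 to 1/(1 − a) = 1/(1 − 672182) = -1/672181. Expand this rational in ℤ_19: compute digits iteratively via d_i = x_i mod 19, x_{i+1} = (x_i − d_i)/19. The first 7 digits are (1, 0, 0, 3, 5, 0, 9).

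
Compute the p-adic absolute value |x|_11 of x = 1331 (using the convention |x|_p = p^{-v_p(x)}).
|1331|_11 = 1/1331

Step 1 — compute v_11(x) by factoring powers of 11 out of the numerator and denominator: v_11(1331) = 3. Step 2 — apply |x|_p = p^{-v_p(x)} = 11^{-3} = 1/1331.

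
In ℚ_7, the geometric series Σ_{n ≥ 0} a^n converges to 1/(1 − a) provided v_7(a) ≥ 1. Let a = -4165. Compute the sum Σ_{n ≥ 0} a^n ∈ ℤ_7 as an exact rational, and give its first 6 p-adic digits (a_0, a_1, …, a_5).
Σ a^n = 1/(1 − a) = 1/4166;  first 6 digits = (1, 0, 6, 1, 6, 2)

v_7(a) = 2 ≥ 1, so the series converges in ℤ_7 to 1/(1 − a) = 1/(1 − (-4165)) = 1/4166. Expand this rational in ℤ_7: compute digits iteratively via d_i = x_i mod 7, x_{i+1} = (x_i − d_i)/7. The first 6 digits are (1, 0, 6, 1, 6, 2).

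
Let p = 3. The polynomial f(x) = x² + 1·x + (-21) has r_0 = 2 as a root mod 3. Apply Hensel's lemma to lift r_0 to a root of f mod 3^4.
r_3 = 41 (mod 81)

Hensel: r_{i+1} = r_i − f(r_i)·(f′(r_i))^{-1} mod 3^{i+2}, f′(x) = 2x + 1. Iterate:
  r_0 = 2 (mod 3)
  r_1 = 5 (mod 9)
  r_2 = 14 (mod 27)
  r_3 = 41 (mod 81)
Final: r = 41 satisfies f(r) ≡ 0 mod 3^4.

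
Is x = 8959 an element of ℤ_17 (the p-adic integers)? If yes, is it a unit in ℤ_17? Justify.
x ∈ ℤ_17 but not a unit; v_17(x) = 2 > 0

ℤ_17 = {x ∈ ℚ_17 : v_17(x) ≥ 0} and ℤ_17^× = {x ∈ ℤ_17 : v_17(x) = 0}. Here v_17(8959) = v_17(num) − v_17(den) = 2; compare against these criteria.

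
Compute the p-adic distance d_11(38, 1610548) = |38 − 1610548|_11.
d_11(38, 1610548) = 1/161051

Step 1 — x − y = 38 − 1610548 = -1610510. Step 2 — v_11(-1610510) = 5 (factor: -1610510 = −(11^5 · 10); the sign does not affect v_p). Step 3 — |x − y|_11 = 11^{-5} = 1/161051.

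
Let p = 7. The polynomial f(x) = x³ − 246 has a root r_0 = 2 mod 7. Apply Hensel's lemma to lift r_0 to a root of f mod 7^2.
r_1 = 30 (mod 49)

Hensel: r_{i+1} = r_i − f(r_i)/f′(r_i) mod 7^{i+2}, where f′(x) = 3x². Iterate:
  r_0 = 2 (mod 7)
  r_1 = 30 (mod 49)
Final: r = 30 with f(r) ≡ 0 mod 7^2.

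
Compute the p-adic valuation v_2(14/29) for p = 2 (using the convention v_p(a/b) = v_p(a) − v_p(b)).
v_2(14/29) = 1

Factor powers of 2 from the numerator and denominator of the reduced fraction: 14 = 2^1 · 7 and 29 = 2^0 · 29. Apply v_p(a/b) = v_p(a) − v_p(b): v_2(14/29) = 1 − 0 = 1.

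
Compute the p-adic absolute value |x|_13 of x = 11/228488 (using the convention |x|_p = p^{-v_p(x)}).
|11/228488|_13 = 28561

Step 1 — compute v_13(x) by factoring powers of 13 out of the numerator and denominator: v_13(11/228488) = -4. Step 2 — apply |x|_p = p^{-v_p(x)} = 13^{4} = 28561.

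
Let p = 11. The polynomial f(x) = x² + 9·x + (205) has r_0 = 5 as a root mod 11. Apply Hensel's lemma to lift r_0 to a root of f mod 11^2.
r_1 = 16 (mod 121)

Hensel: r_{i+1} = r_i − f(r_i)·(f′(r_i))^{-1} mod 11^{i+2}, f′(x) = 2x + 9. Iterate:
  r_0 = 5 (mod 11)
  r_1 = 16 (mod 121)
Final: r = 16 satisfies f(r) ≡ 0 mod 11^2.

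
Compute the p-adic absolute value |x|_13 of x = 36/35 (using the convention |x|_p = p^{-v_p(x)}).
|36/35|_13 = 1

Step 1 — compute v_13(x) by factoring powers of 13 out of the numerator and denominator: v_13(36/35) = 0. Step 2 — apply |x|_p = p^{-v_p(x)} = 13^{0} = 1.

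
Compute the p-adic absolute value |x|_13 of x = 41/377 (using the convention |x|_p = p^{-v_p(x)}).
|41/377|_13 = 13

Step 1 — compute v_13(x) by factoring powers of 13 out of the numerator and denominator: v_13(41/377) = -1. Step 2 — apply |x|_p = p^{-v_p(x)} = 13^{1} = 13.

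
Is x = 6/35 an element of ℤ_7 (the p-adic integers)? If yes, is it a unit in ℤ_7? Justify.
x ∉ ℤ_7 (v_7(x) = -1 < 0)

ℤ_7 = {x ∈ ℚ_7 : v_7(x) ≥ 0} and ℤ_7^× = {x ∈ ℤ_7 : v_7(x) = 0}. Here v_7(6/35) = v_7(num) − v_7(den) = -1; compare against these criteria.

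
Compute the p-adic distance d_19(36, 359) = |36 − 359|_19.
d_19(36, 359) = 1/19

Step 1 — x − y = 36 − 359 = -323. Step 2 — v_19(-323) = 1 (factor: -323 = −(19^1 · 17); the sign does not affect v_p). Step 3 — |x − y|_19 = 19^{-1} = 1/19.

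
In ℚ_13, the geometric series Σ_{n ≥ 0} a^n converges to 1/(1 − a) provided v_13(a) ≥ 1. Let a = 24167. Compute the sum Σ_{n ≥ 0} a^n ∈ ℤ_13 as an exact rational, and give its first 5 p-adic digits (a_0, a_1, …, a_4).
Σ a^n = 1/(1 − a) = -1/24166;  first 5 digits = (1, 0, 0, 11, 0)

v_13(a) = 3 ≥ 1, so the series converges in ℤ_13 to 1/(1 − a) = 1/(1 − 24167) = -1/24166. Expand this rational in ℤ_13: compute digits iteratively via d_i = x_i mod 13, x_{i+1} = (x_i − d_i)/13. The first 5 digits are (1, 0, 0, 11, 0).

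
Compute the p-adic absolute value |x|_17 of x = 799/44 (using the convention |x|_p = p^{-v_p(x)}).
|799/44|_17 = 1/17

Step 1 — compute v_17(x) by factoring powers of 17 out of the numerator and denominator: v_17(799/44) = 1. Step 2 — apply |x|_p = p^{-v_p(x)} = 17^{-1} = 1/17.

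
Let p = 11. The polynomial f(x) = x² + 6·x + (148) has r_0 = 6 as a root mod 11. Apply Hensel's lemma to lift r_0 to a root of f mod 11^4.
r_3 = 14097 (mod 14641)

Hensel: r_{i+1} = r_i − f(r_i)·(f′(r_i))^{-1} mod 11^{i+2}, f′(x) = 2x + 6. Iterate:
  r_0 = 6 (mod 11)
  r_1 = 61 (mod 121)
  r_2 = 787 (mod 1331)
  r_3 = 14097 (mod 14641)
Final: r = 14097 satisfies f(r) ≡ 0 mod 11^4.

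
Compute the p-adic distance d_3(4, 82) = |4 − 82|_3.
d_3(4, 82) = 1/3

Step 1 — x − y = 4 − 82 = -78. Step 2 — v_3(-78) = 1 (factor: -78 = −(3^1 · 26); the sign does not affect v_p). Step 3 — |x − y|_3 = 3^{-1} = 1/3.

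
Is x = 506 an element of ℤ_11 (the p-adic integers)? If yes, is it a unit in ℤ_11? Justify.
x ∈ ℤ_11 but not a unit; v_11(x) = 1 > 0

ℤ_11 = {x ∈ ℚ_11 : v_11(x) ≥ 0} and ℤ_11^× = {x ∈ ℤ_11 : v_11(x) = 0}. Here v_11(506) = v_11(num) − v_11(den) = 1; compare against these criteria.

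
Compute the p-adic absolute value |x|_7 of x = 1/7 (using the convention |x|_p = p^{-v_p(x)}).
|1/7|_7 = 7

Step 1 — compute v_7(x) by factoring powers of 7 out of the numerator and denominator: v_7(1/7) = -1. Step 2 — apply |x|_p = p^{-v_p(x)} = 7^{1} = 7.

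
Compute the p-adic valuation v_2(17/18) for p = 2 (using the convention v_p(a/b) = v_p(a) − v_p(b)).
v_2(17/18) = -1

Factor powers of 2 from the numerator and denominator of the reduced fraction: 17 = 2^0 · 17 and 18 = 2^1 · 9. Apply v_p(a/b) = v_p(a) − v_p(b): v_2(17/18) = 0 − 1 = -1.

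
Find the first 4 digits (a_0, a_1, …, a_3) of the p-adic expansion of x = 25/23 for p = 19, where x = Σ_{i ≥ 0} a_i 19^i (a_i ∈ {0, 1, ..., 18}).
(a_0, …, a_3) = (11, 16, 14, 5)

v_19(25/23) = 0 (numerator and denominator both coprime to 19), so x ∈ ℤ_19^×. Compute digits iteratively via a_i = x_i mod 19, x_{i+1} = (x_i − a_i)/19, with x_0 = x:
  x_0 = 25/23;  a_0 = 11;  x_1 = (x_0 − 11)/19 = -12/23
  x_1 = -12/23;  a_1 = 16;  x_2 = (x_1 − 16)/19 = -20/23
  x_2 = -20/23;  a_2 = 14;  x_3 = (x_2 − 14)/19 = -18/23
  x_3 = -18/23;  a_3 = 5;  x_4 = (x_3 − 5)/19 = -7/23
Digits: (11, 16, 14, 5).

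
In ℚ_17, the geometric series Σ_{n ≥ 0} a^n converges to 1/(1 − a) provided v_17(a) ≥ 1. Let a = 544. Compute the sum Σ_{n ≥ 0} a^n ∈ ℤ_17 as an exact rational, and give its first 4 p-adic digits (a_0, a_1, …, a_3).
Σ a^n = 1/(1 − a) = -1/543;  first 4 digits = (1, 15, 5, 1)

v_17(a) = 1 ≥ 1, so the series converges in ℤ_17 to 1/(1 − a) = 1/(1 − 544) = -1/543. Expand this rational in ℤ_17: compute digits iteratively via d_i = x_i mod 17, x_{i+1} = (x_i − d_i)/17. The first 4 digits are (1, 15, 5, 1).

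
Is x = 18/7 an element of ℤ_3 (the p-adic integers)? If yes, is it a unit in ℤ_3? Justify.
x ∈ ℤ_3 but not a unit; v_3(x) = 2 > 0

ℤ_3 = {x ∈ ℚ_3 : v_3(x) ≥ 0} and ℤ_3^× = {x ∈ ℤ_3 : v_3(x) = 0}. Here v_3(18/7) = v_3(num) − v_3(den) = 2; compare against these criteria.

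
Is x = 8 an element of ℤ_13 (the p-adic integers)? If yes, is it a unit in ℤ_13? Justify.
x ∈ ℤ_13^× (unit); v_13(x) = 0

ℤ_13 = {x ∈ ℚ_13 : v_13(x) ≥ 0} and ℤ_13^× = {x ∈ ℤ_13 : v_13(x) = 0}. Here v_13(8) = v_13(num) − v_13(den) = 0; compare against these criteria.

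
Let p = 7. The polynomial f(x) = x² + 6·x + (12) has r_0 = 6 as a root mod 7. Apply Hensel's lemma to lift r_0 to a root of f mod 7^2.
r_1 = 34 (mod 49)

Hensel: r_{i+1} = r_i − f(r_i)·(f′(r_i))^{-1} mod 7^{i+2}, f′(x) = 2x + 6. Iterate:
  r_0 = 6 (mod 7)
  r_1 = 34 (mod 49)
Final: r = 34 satisfies f(r) ≡ 0 mod 7^2.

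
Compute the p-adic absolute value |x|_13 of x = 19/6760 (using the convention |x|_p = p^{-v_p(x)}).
|19/6760|_13 = 169

Step 1 — compute v_13(x) by factoring powers of 13 out of the numerator and denominator: v_13(19/6760) = -2. Step 2 — apply |x|_p = p^{-v_p(x)} = 13^{2} = 169.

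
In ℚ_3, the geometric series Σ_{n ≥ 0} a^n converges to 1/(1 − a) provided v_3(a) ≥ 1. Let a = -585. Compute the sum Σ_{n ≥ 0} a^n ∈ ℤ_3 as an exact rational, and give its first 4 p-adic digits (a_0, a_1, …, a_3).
Σ a^n = 1/(1 − a) = 1/586;  first 4 digits = (1, 0, 1, 2)

v_3(a) = 2 ≥ 1, so the series converges in ℤ_3 to 1/(1 − a) = 1/(1 − (-585)) = 1/586. Expand this rational in ℤ_3: compute digits iteratively via d_i = x_i mod 3, x_{i+1} = (x_i − d_i)/3. The first 4 digits are (1, 0, 1, 2).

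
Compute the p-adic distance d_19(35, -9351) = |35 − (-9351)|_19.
d_19(35, -9351) = 1/361

Step 1 — x − y = 35 − (-9351) = 9386. Step 2 — v_19(9386) = 2 (factor: 9386 = (19^2 · 26); the sign does not affect v_p). Step 3 — |x − y|_19 = 19^{-2} = 1/361.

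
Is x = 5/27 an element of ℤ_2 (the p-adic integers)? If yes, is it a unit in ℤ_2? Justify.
x ∈ ℤ_2^× (unit); v_2(x) = 0

ℤ_2 = {x ∈ ℚ_2 : v_2(x) ≥ 0} and ℤ_2^× = {x ∈ ℤ_2 : v_2(x) = 0}. Here v_2(5/27) = v_2(num) − v_2(den) = 0; compare against these criteria.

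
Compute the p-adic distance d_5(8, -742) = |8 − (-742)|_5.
d_5(8, -742) = 1/125

Step 1 — x − y = 8 − (-742) = 750. Step 2 — v_5(750) = 3 (factor: 750 = (5^3 · 6); the sign does not affect v_p). Step 3 — |x − y|_5 = 5^{-3} = 1/125.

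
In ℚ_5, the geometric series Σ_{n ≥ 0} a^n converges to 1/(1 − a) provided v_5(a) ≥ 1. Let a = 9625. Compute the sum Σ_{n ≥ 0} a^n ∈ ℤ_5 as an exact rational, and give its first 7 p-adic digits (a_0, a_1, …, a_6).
Σ a^n = 1/(1 − a) = -1/9624;  first 7 digits = (1, 0, 0, 2, 0, 3, 4)

v_5(a) = 3 ≥ 1, so the series converges in ℤ_5 to 1/(1 − a) = 1/(1 − 9625) = -1/9624. Expand this rational in ℤ_5: compute digits iteratively via d_i = x_i mod 5, x_{i+1} = (x_i − d_i)/5. The first 7 digits are (1, 0, 0, 2, 0, 3, 4).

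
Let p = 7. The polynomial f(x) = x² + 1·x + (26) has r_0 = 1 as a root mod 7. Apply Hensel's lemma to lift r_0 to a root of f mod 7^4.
r_3 = 2262 (mod 2401)

Hensel: r_{i+1} = r_i − f(r_i)·(f′(r_i))^{-1} mod 7^{i+2}, f′(x) = 2x + 1. Iterate:
  r_0 = 1 (mod 7)
  r_1 = 8 (mod 49)
  r_2 = 204 (mod 343)
  r_3 = 2262 (mod 2401)
Final: r = 2262 satisfies f(r) ≡ 0 mod 7^4.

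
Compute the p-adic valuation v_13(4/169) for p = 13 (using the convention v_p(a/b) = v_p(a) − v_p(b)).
v_13(4/169) = -2

Factor powers of 13 from the numerator and denominator of the reduced fraction: 4 = 13^0 · 4 and 169 = 13^2 · 1. Apply v_p(a/b) = v_p(a) − v_p(b): v_13(4/169) = 0 − 2 = -2.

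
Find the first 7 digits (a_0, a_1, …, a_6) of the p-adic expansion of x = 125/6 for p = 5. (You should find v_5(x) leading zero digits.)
(a_0, …, a_6) = (0, 0, 0, 1, 4, 0, 4)

v_5(125/6) = 3, so a_0 = ... = a_2 = 0. Factor out: x = 5^3 · u with u = 1/6 a unit in ℤ_5. Expand u iteratively via a_{v+i} = u_i mod 5, u_{i+1} = (u_i − a_{v+i})/5:
  u_0 = 1/6;  a_3 = 1;  u_1 = (u_0 − 1)/5 = -1/6
  u_1 = -1/6;  a_4 = 4;  u_2 = (u_1 − 4)/5 = -5/6
  u_2 = -5/6;  a_5 = 0;  u_3 = (u_2 − 0)/5 = -1/6
  u_3 = -1/6;  a_6 = 4;  u_4 = (u_3 − 4)/5 = -5/6
Digits: (0, 0, 0, 1, 4, 0, 4).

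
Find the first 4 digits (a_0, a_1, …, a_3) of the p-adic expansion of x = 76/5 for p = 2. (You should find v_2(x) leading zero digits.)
(a_0, …, a_3) = (0, 0, 1, 1)

v_2(76/5) = 2, so a_0 = ... = a_1 = 0. Factor out: x = 2^2 · u with u = 19/5 a unit in ℤ_2. Expand u iteratively via a_{v+i} = u_i mod 2, u_{i+1} = (u_i − a_{v+i})/2:
  u_0 = 19/5;  a_2 = 1;  u_1 = (u_0 − 1)/2 = 7/5
  u_1 = 7/5;  a_3 = 1;  u_2 = (u_1 − 1)/2 = 1/5
Digits: (0, 0, 1, 1).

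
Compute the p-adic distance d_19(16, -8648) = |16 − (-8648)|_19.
d_19(16, -8648) = 1/361

Step 1 — x − y = 16 − (-8648) = 8664. Step 2 — v_19(8664) = 2 (factor: 8664 = (19^2 · 24); the sign does not affect v_p). Step 3 — |x − y|_19 = 19^{-2} = 1/361.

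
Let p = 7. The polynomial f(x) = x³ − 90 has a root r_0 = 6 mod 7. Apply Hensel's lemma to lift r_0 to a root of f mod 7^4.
r_3 = 454 (mod 2401)

Hensel: r_{i+1} = r_i − f(r_i)/f′(r_i) mod 7^{i+2}, where f′(x) = 3x². Iterate:
  r_0 = 6 (mod 7)
  r_1 = 13 (mod 49)
  r_2 = 111 (mod 343)
  r_3 = 454 (mod 2401)
Final: r = 454 with f(r) ≡ 0 mod 7^4.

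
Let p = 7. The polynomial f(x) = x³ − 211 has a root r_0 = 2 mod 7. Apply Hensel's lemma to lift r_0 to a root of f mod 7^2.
r_1 = 23 (mod 49)

Hensel: r_{i+1} = r_i − f(r_i)/f′(r_i) mod 7^{i+2}, where f′(x) = 3x². Iterate:
  r_0 = 2 (mod 7)
  r_1 = 23 (mod 49)
Final: r = 23 with f(r) ≡ 0 mod 7^2.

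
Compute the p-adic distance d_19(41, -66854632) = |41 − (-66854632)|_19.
d_19(41, -66854632) = 1/2476099

Step 1 — x − y = 41 − (-66854632) = 66854673. Step 2 — v_19(66854673) = 5 (factor: 66854673 = (19^5 · 27); the sign does not affect v_p). Step 3 — |x − y|_19 = 19^{-5} = 1/2476099.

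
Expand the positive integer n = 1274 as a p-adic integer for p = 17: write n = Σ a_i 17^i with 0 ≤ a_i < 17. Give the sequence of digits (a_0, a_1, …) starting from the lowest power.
(a_0, a_1, …) = (16, 6, 4)

Repeated division by 17 gives the digits low-to-high: 1274 = 16 + 6·17^1 + 4·17^2. Digit sequence: (16, 6, 4).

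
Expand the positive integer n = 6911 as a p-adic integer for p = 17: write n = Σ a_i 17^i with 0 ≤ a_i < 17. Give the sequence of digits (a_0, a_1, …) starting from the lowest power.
(a_0, a_1, …) = (9, 15, 6, 1)

Repeated division by 17 gives the digits low-to-high: 6911 = 9 + 15·17^1 + 6·17^2 + 1·17^3. Digit sequence: (9, 15, 6, 1).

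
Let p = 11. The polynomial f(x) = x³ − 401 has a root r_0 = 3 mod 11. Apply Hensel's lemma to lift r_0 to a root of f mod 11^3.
r_2 = 102 (mod 1331)

Hensel: r_{i+1} = r_i − f(r_i)/f′(r_i) mod 11^{i+2}, where f′(x) = 3x². Iterate:
  r_0 = 3 (mod 11)
  r_1 = 102 (mod 121)
  r_2 = 102 (mod 1331)
Final: r = 102 with f(r) ≡ 0 mod 11^3.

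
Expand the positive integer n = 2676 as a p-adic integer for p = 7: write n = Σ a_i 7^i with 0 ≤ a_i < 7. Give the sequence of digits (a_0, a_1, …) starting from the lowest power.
(a_0, a_1, …) = (2, 4, 5, 0, 1)

Repeated division by 7 gives the digits low-to-high: 2676 = 2 + 4·7^1 + 5·7^2 + 1·7^4. Digit sequence: (2, 4, 5, 0, 1).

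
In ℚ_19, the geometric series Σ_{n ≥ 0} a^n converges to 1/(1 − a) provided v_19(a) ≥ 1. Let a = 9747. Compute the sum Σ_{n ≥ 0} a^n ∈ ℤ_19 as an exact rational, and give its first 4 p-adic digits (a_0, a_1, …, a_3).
Σ a^n = 1/(1 − a) = -1/9746;  first 4 digits = (1, 0, 8, 1)

v_19(a) = 2 ≥ 1, so the series converges in ℤ_19 to 1/(1 − a) = 1/(1 − 9747) = -1/9746. Expand this rational in ℤ_19: compute digits iteratively via d_i = x_i mod 19, x_{i+1} = (x_i − d_i)/19. The first 4 digits are (1, 0, 8, 1).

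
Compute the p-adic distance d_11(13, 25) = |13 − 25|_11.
d_11(13, 25) = 1

Step 1 — x − y = 13 − 25 = -12. Step 2 — v_11(-12) = 0 (factor: -12 = −(11^0 · 12); the sign does not affect v_p). Step 3 — |x − y|_11 = 11^{0} = 1.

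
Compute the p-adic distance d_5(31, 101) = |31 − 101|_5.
d_5(31, 101) = 1/5

Step 1 — x − y = 31 − 101 = -70. Step 2 — v_5(-70) = 1 (factor: -70 = −(5^1 · 14); the sign does not affect v_p). Step 3 — |x − y|_5 = 5^{-1} = 1/5.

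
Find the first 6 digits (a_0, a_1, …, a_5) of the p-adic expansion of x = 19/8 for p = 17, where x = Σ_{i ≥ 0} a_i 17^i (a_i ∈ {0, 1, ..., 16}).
(a_0, …, a_5) = (13, 10, 10, 10, 10, 10)

v_17(19/8) = 0 (numerator and denominator both coprime to 17), so x ∈ ℤ_17^×. Compute digits iteratively via a_i = x_i mod 17, x_{i+1} = (x_i − a_i)/17, with x_0 = x:
  x_0 = 19/8;  a_0 = 13;  x_1 = (x_0 − 13)/17 = -5/8
  x_1 = -5/8;  a_1 = 10;  x_2 = (x_1 − 10)/17 = -5/8
  x_2 = -5/8;  a_2 = 10;  x_3 = (x_2 − 10)/17 = -5/8
  x_3 = -5/8;  a_3 = 10;  x_4 = (x_3 − 10)/17 = -5/8
  x_4 = -5/8;  a_4 = 10;  x_5 = (x_4 − 10)/17 = -5/8
  x_5 = -5/8;  a_5 = 10;  x_6 = (x_5 − 10)/17 = -5/8
Digits: (13, 10, 10, 10, 10, 10).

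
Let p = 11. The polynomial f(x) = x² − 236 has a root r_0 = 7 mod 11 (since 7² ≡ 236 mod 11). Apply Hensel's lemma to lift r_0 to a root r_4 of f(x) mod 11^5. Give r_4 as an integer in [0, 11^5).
r_4 = 29553 (mod 161051)

Hensel's recurrence: r_{i+1} = r_i − f(r_i)·(f′(r_i))^{-1} mod 11^{i+2}, with f′(x) = 2x. Iterate:
  r_0 = 7 (mod 11)
  r_1 = 29 (mod 121)
  r_2 = 271 (mod 1331)
  r_3 = 271 (mod 14641)
  r_4 = 29553 (mod 161051)
Final: r_4 = 29553, and one checks f(r_4) ≡ 0 mod 11^5.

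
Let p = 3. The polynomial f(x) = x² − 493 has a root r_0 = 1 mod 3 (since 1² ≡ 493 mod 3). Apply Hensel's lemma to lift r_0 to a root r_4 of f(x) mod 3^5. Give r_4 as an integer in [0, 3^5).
r_4 = 175 (mod 243)

Hensel's recurrence: r_{i+1} = r_i − f(r_i)·(f′(r_i))^{-1} mod 3^{i+2}, with f′(x) = 2x. Iterate:
  r_0 = 1 (mod 3)
  r_1 = 4 (mod 9)
  r_2 = 13 (mod 27)
  r_3 = 13 (mod 81)
  r_4 = 175 (mod 243)
Final: r_4 = 175, and one checks f(r_4) ≡ 0 mod 3^5.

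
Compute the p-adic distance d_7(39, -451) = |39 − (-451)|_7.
d_7(39, -451) = 1/49

Step 1 — x − y = 39 − (-451) = 490. Step 2 — v_7(490) = 2 (factor: 490 = (7^2 · 10); the sign does not affect v_p). Step 3 — |x − y|_7 = 7^{-2} = 1/49.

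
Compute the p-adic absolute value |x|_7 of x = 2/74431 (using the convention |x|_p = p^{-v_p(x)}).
|2/74431|_7 = 2401

Step 1 — compute v_7(x) by factoring powers of 7 out of the numerator and denominator: v_7(2/74431) = -4. Step 2 — apply |x|_p = p^{-v_p(x)} = 7^{4} = 2401.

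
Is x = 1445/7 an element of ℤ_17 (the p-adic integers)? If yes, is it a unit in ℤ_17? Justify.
x ∈ ℤ_17 but not a unit; v_17(x) = 2 > 0

ℤ_17 = {x ∈ ℚ_17 : v_17(x) ≥ 0} and ℤ_17^× = {x ∈ ℤ_17 : v_17(x) = 0}. Here v_17(1445/7) = v_17(num) − v_17(den) = 2; compare against these criteria.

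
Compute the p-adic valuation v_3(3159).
v_3(3159) = 5

v_3(n) is the largest exponent k such that 3^k divides n. Factor out: 3159 = 3^5 · 13. (Sign doesn't affect v_p.) So v_3(3159) = 5.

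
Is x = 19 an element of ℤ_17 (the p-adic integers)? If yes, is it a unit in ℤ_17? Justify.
x ∈ ℤ_17^× (unit); v_17(x) = 0

ℤ_17 = {x ∈ ℚ_17 : v_17(x) ≥ 0} and ℤ_17^× = {x ∈ ℤ_17 : v_17(x) = 0}. Here v_17(19) = v_17(num) − v_17(den) = 0; compare against these criteria.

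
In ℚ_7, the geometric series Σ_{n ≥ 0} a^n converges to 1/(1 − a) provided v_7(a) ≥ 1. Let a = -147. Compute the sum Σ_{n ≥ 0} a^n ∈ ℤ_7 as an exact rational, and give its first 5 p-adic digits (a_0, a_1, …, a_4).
Σ a^n = 1/(1 − a) = 1/148;  first 5 digits = (1, 0, 4, 6, 1)

v_7(a) = 2 ≥ 1, so the series converges in ℤ_7 to 1/(1 − a) = 1/(1 − (-147)) = 1/148. Expand this rational in ℤ_7: compute digits iteratively via d_i = x_i mod 7, x_{i+1} = (x_i − d_i)/7. The first 5 digits are (1, 0, 4, 6, 1).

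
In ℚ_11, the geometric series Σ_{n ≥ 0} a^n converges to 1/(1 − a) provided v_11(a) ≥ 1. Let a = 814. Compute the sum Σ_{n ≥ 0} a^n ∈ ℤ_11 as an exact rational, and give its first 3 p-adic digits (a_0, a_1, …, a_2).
Σ a^n = 1/(1 − a) = -1/813;  first 3 digits = (1, 8, 4)

v_11(a) = 1 ≥ 1, so the series converges in ℤ_11 to 1/(1 − a) = 1/(1 − 814) = -1/813. Expand this rational in ℤ_11: compute digits iteratively via d_i = x_i mod 11, x_{i+1} = (x_i − d_i)/11. The first 3 digits are (1, 8, 4).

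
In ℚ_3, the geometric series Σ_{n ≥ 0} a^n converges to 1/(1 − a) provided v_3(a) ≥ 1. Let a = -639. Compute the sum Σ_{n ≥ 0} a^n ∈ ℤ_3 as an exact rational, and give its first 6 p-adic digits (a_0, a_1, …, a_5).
Σ a^n = 1/(1 − a) = 1/640;  first 6 digits = (1, 0, 1, 0, 2, 0)

v_3(a) = 2 ≥ 1, so the series converges in ℤ_3 to 1/(1 − a) = 1/(1 − (-639)) = 1/640. Expand this rational in ℤ_3: compute digits iteratively via d_i = x_i mod 3, x_{i+1} = (x_i − d_i)/3. The first 6 digits are (1, 0, 1, 0, 2, 0).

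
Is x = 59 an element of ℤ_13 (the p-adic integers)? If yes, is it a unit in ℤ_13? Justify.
x ∈ ℤ_13^× (unit); v_13(x) = 0

ℤ_13 = {x ∈ ℚ_13 : v_13(x) ≥ 0} and ℤ_13^× = {x ∈ ℤ_13 : v_13(x) = 0}. Here v_13(59) = v_13(num) − v_13(den) = 0; compare against these criteria.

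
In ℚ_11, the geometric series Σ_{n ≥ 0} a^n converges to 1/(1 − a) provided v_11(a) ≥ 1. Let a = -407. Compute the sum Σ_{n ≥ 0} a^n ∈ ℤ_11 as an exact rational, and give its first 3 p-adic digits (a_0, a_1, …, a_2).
Σ a^n = 1/(1 − a) = 1/408;  first 3 digits = (1, 7, 1)

v_11(a) = 1 ≥ 1, so the series converges in ℤ_11 to 1/(1 − a) = 1/(1 − (-407)) = 1/408. Expand this rational in ℤ_11: compute digits iteratively via d_i = x_i mod 11, x_{i+1} = (x_i − d_i)/11. The first 3 digits are (1, 7, 1).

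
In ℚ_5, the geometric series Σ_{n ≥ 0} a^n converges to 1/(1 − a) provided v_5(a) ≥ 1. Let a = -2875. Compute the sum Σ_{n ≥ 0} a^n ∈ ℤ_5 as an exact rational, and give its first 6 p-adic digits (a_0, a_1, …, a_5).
Σ a^n = 1/(1 − a) = 1/2876;  first 6 digits = (1, 0, 0, 2, 0, 4)

v_5(a) = 3 ≥ 1, so the series converges in ℤ_5 to 1/(1 − a) = 1/(1 − (-2875)) = 1/2876. Expand this rational in ℤ_5: compute digits iteratively via d_i = x_i mod 5, x_{i+1} = (x_i − d_i)/5. The first 6 digits are (1, 0, 0, 2, 0, 4).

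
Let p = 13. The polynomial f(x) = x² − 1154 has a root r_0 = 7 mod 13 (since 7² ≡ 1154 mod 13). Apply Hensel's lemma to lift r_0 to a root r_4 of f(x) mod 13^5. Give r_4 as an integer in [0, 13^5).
r_4 = 268470 (mod 371293)

Hensel's recurrence: r_{i+1} = r_i − f(r_i)·(f′(r_i))^{-1} mod 13^{i+2}, with f′(x) = 2x. Iterate:
  r_0 = 7 (mod 13)
  r_1 = 98 (mod 169)
  r_2 = 436 (mod 2197)
  r_3 = 11421 (mod 28561)
  r_4 = 268470 (mod 371293)
Final: r_4 = 268470, and one checks f(r_4) ≡ 0 mod 13^5.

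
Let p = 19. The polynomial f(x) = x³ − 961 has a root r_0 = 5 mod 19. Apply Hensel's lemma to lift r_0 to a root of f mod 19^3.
r_2 = 252 (mod 6859)

Hensel: r_{i+1} = r_i − f(r_i)/f′(r_i) mod 19^{i+2}, where f′(x) = 3x². Iterate:
  r_0 = 5 (mod 19)
  r_1 = 252 (mod 361)
  r_2 = 252 (mod 6859)
Final: r = 252 with f(r) ≡ 0 mod 19^3.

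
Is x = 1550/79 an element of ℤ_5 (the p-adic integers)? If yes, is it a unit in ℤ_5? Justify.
x ∈ ℤ_5 but not a unit; v_5(x) = 2 > 0

ℤ_5 = {x ∈ ℚ_5 : v_5(x) ≥ 0} and ℤ_5^× = {x ∈ ℤ_5 : v_5(x) = 0}. Here v_5(1550/79) = v_5(num) − v_5(den) = 2; compare against these criteria.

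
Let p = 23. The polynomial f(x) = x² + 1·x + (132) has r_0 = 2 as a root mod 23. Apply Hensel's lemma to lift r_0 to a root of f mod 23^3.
r_2 = 10237 (mod 12167)

Hensel: r_{i+1} = r_i − f(r_i)·(f′(r_i))^{-1} mod 23^{i+2}, f′(x) = 2x + 1. Iterate:
  r_0 = 2 (mod 23)
  r_1 = 186 (mod 529)
  r_2 = 10237 (mod 12167)
Final: r = 10237 satisfies f(r) ≡ 0 mod 23^3.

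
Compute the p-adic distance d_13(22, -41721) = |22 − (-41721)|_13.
d_13(22, -41721) = 1/2197

Step 1 — x − y = 22 − (-41721) = 41743. Step 2 — v_13(41743) = 3 (factor: 41743 = (13^3 · 19); the sign does not affect v_p). Step 3 — |x − y|_13 = 13^{-3} = 1/2197.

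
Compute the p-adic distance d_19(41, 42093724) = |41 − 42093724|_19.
d_19(41, 42093724) = 1/2476099

Step 1 — x − y = 41 − 42093724 = -42093683. Step 2 — v_19(-42093683) = 5 (factor: -42093683 = −(19^5 · 17); the sign does not affect v_p). Step 3 — |x − y|_19 = 19^{-5} = 1/2476099.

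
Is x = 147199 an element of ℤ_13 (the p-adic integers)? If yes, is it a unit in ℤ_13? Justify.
x ∈ ℤ_13 but not a unit; v_13(x) = 3 > 0

ℤ_13 = {x ∈ ℚ_13 : v_13(x) ≥ 0} and ℤ_13^× = {x ∈ ℤ_13 : v_13(x) = 0}. Here v_13(147199) = v_13(num) − v_13(den) = 3; compare against these criteria.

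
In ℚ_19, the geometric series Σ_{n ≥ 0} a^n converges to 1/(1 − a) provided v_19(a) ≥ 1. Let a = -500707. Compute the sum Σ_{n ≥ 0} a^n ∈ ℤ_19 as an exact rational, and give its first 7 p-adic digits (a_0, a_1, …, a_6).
Σ a^n = 1/(1 − a) = 1/500708;  first 7 digits = (1, 0, 0, 3, 15, 18, 8)

v_19(a) = 3 ≥ 1, so the series converges in ℤ_19 to 1/(1 − a) = 1/(1 − (-500707)) = 1/500708. Expand this rational in ℤ_19: compute digits iteratively via d_i = x_i mod 19, x_{i+1} = (x_i − d_i)/19. The first 7 digits are (1, 0, 0, 3, 15, 18, 8).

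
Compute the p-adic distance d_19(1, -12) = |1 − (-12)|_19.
d_19(1, -12) = 1

Step 1 — x − y = 1 − (-12) = 13. Step 2 — v_19(13) = 0 (factor: 13 = (19^0 · 13); the sign does not affect v_p). Step 3 — |x − y|_19 = 19^{0} = 1.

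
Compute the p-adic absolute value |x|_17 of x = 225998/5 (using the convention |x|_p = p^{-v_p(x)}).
|225998/5|_17 = 1/4913

Step 1 — compute v_17(x) by factoring powers of 17 out of the numerator and denominator: v_17(225998/5) = 3. Step 2 — apply |x|_p = p^{-v_p(x)} = 17^{-3} = 1/4913.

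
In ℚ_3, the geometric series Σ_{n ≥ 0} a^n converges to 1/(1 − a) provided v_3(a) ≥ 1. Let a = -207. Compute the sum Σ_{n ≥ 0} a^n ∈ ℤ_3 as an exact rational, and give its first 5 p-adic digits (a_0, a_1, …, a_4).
Σ a^n = 1/(1 − a) = 1/208;  first 5 digits = (1, 0, 1, 1, 1)

v_3(a) = 2 ≥ 1, so the series converges in ℤ_3 to 1/(1 − a) = 1/(1 − (-207)) = 1/208. Expand this rational in ℤ_3: compute digits iteratively via d_i = x_i mod 3, x_{i+1} = (x_i − d_i)/3. The first 5 digits are (1, 0, 1, 1, 1).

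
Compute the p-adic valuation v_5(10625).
v_5(10625) = 4

v_5(n) is the largest exponent k such that 5^k divides n. Factor out: 10625 = 5^4 · 17. (Sign doesn't affect v_p.) So v_5(10625) = 4.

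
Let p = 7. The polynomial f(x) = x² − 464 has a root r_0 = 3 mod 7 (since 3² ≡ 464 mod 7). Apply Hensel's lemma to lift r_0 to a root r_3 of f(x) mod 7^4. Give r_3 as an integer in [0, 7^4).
r_3 = 2047 (mod 2401)

Hensel's recurrence: r_{i+1} = r_i − f(r_i)·(f′(r_i))^{-1} mod 7^{i+2}, with f′(x) = 2x. Iterate:
  r_0 = 3 (mod 7)
  r_1 = 38 (mod 49)
  r_2 = 332 (mod 343)
  r_3 = 2047 (mod 2401)
Final: r_3 = 2047, and one checks f(r_3) ≡ 0 mod 7^4.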